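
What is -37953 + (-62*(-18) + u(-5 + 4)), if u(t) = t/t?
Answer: -36836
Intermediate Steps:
u(t) = 1
-37953 + (-62*(-18) + u(-5 + 4)) = -37953 + (-62*(-18) + 1) = -37953 + (1116 + 1) = -37953 + 1117 = -36836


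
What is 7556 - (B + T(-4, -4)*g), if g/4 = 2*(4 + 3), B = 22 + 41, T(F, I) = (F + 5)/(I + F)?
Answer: 7500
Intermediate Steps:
T(F, I) = (5 + F)/(F + I)
B = 63
g = 56 (g = 4*(2*(4 + 3)) = 4*(2*7) = 4*14 = 56)
7556 - (B + T(-4, -4)*g) = 7556 - (63 + ((5 - 4)/(-4 - 4))*56) = 7556 - (63 + (1/(-8))*56) = 7556 - (63 - 1/8*1*56) = 7556 - (63 - 1/8*56) = 7556 - (63 - 7) = 7556 - 1*56 = 7556 - 56 = 7500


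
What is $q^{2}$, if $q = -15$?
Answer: $225$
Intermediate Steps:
$q^{2} = \left(-15\right)^{2} = 225$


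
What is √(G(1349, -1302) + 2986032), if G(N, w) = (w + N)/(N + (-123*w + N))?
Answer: √19796024810084105/81422 ≈ 1728.0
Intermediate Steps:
G(N, w) = (N + w)/(-123*w + 2*N) (G(N, w) = (N + w)/(N + (N - 123*w)) = (N + w)/(-123*w + 2*N))
√(G(1349, -1302) + 2986032) = √((1349 - 1302)/(-123*(-1302) + 2*1349) + 2986032) = √(47/(160146 + 2698) + 2986032) = √(47/162844 + 2986032) = √(486257395055/162844) = √19796024810084105/81422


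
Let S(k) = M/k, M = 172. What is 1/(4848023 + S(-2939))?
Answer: 2939/14248339425 ≈ 2.0627e-7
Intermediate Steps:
S(k) = 172/k
1/(4848023 + S(-2939)) = 1/(4848023 + 172/(-2939)) = 1/(4848023 + 172*(-1/2939)) = 1/(4848023 - 172/2939) = 1/(14248339425/2939) = 2939/14248339425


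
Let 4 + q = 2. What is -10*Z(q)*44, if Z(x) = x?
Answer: 880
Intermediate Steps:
q = -2 (q = -4 + 2 = -2)
-10*Z(q)*44 = -10*(-2)*44 = 20*44 = 880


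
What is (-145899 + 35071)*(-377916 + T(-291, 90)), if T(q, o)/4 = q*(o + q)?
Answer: 15953912256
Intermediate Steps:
T(q, o) = 4*q*(o + q) (T(q, o) = 4*(q*(o + q)) = 4*q*(o + q))
(-145899 + 35071)*(-377916 + T(-291, 90)) = (-145899 + 35071)*(-377916 + 4*(-291)*(90 - 291)) = -110828*(-377916 + 4*(-291)*(-201)) = -110828*(-377916 + 233964) = -110828*(-143952) = 15953912256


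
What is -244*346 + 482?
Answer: -83942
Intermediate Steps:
-244*346 + 482 = -84424 + 482 = -83942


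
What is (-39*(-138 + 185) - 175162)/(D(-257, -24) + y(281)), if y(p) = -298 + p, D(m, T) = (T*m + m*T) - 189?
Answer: -35399/2426 ≈ -14.592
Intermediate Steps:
D(m, T) = -189 + 2*T*m (D(m, T) = (T*m + T*m) - 189 = 2*T*m - 189 = -189 + 2*T*m)
(-39*(-138 + 185) - 175162)/(D(-257, -24) + y(281)) = (-39*(-138 + 185) - 175162)/((-189 + 2*(-24)*(-257)) + (-298 + 281)) = (-39*47 - 175162)/((-189 + 12336) - 17) = (-1833 - 175162)/(12147 - 17) = -176995/12130 = -176995*1/12130 = -35399/2426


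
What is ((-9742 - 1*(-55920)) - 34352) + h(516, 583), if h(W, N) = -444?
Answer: 11382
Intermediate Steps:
((-9742 - 1*(-55920)) - 34352) + h(516, 583) = ((-9742 - 1*(-55920)) - 34352) - 444 = ((-9742 + 55920) - 34352) - 444 = (46178 - 34352) - 444 = 11826 - 444 = 11382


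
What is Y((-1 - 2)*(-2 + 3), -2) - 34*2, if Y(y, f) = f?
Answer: -70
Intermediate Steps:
Y((-1 - 2)*(-2 + 3), -2) - 34*2 = -2 - 34*2 = -2 - 68 = -70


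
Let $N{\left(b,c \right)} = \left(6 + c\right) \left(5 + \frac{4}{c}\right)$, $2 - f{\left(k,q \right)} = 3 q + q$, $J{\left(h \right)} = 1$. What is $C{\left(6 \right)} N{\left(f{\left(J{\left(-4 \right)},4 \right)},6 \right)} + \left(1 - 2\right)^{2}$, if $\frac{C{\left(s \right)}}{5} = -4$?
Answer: $-1359$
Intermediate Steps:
$C{\left(s \right)} = -20$ ($C{\left(s \right)} = 5 \left(-4\right) = -20$)
$f{\left(k,q \right)} = 2 - 4 q$ ($f{\left(k,q \right)} = 2 - \left(3 q + q\right) = 2 - 4 q$)
$N{\left(b,c \right)} = \left(5 + \frac{4}{c}\right) \left(6 + c\right)$
$C{\left(6 \right)} N{\left(f{\left(J{\left(-4 \right)},4 \right)},6 \right)} + \left(1 - 2\right)^{2} = - 20 \left(34 + 5 \cdot 6 + \frac{24}{6}\right) + \left(1 - 2\right)^{2} = - 20 \left(34 + 30 + 24 \cdot \frac{1}{6}\right) + \left(-1\right)^{2} = - 20 \left(34 + 30 + 4\right) + 1 = \left(-20\right) 68 + 1 = -1360 + 1 = -1359$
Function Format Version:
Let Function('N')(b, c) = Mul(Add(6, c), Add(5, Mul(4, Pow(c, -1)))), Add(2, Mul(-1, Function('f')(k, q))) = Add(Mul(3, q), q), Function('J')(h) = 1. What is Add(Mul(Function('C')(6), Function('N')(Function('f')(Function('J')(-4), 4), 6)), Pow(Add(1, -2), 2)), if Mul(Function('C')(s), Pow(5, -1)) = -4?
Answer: -1359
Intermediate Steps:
Function('C')(s) = -20 (Function('C')(s) = Mul(5, -4) = -20)
Function('f')(k, q) = Add(2, Mul(-4, q)) (Function('f')(k, q) = Add(2, Mul(-1, Add(Mul(3, q), q))) = Add(2, Mul(-1, Mul(4, q))) = Add(2, Mul(-4, q)))
Function('N')(b, c) = Mul(Add(5, Mul(4, Pow(c, -1))), Add(6, c))
Add(Mul(Function('C')(6), Function('N')(Function('f')(Function('J')(-4), 4), 6)), Pow(Add(1, -2), 2)) = Add(Mul(-20, Add(34, Mul(5, 6), Mul(24, Pow(6, -1)))), Pow(Add(1, -2), 2)) = Add(Mul(-20, Add(34, 30, Mul(24, Rational(1, 6)))), Pow(-1, 2)) = Add(Mul(-20, Add(34, 30, 4)), 1) = Add(Mul(-20, 68), 1) = Add(-1360, 1) = -1359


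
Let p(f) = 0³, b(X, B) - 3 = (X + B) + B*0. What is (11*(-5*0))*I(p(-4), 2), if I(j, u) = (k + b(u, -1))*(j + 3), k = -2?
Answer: 0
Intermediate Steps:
b(X, B) = 3 + B + X (b(X, B) = 3 + ((X + B) + B*0) = 3 + ((B + X) + 0) = 3 + (B + X) = 3 + B + X)
p(f) = 0
I(j, u) = u*(3 + j) (I(j, u) = (-2 + (3 - 1 + u))*(j + 3) = (-2 + (2 + u))*(3 + j) = u*(3 + j))
(11*(-5*0))*I(p(-4), 2) = (11*(-5*0))*(2*(3 + 0)) = (11*0)*(2*3) = 0*6 = 0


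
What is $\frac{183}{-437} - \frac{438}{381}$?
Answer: $- \frac{87043}{55499} \approx -1.5684$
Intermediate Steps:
$\frac{183}{-437} - \frac{438}{381} = 183 \left(- \frac{1}{437}\right) - \frac{146}{127} = - \frac{183}{437} - \frac{146}{127} = - \frac{87043}{55499}$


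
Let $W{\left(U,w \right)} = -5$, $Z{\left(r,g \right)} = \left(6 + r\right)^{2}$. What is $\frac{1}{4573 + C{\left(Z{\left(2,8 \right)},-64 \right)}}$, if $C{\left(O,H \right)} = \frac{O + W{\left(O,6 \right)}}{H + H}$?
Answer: $\frac{128}{585285} \approx 0.0002187$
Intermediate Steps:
$C{\left(O,H \right)} = \frac{-5 + O}{2 H}$ ($C{\left(O,H \right)} = \frac{O - 5}{H + H} = \frac{-5 + O}{2 H}$)
$\frac{1}{4573 + C{\left(Z{\left(2,8 \right)},-64 \right)}} = \frac{1}{4573 + \frac{-5 + \left(6 + 2\right)^{2}}{2 \left(-64\right)}} = \frac{1}{4573 + \frac{1}{2} \left(- \frac{1}{64}\right) \left(-5 + 8^{2}\right)} = \frac{1}{4573 + \frac{1}{2} \left(- \frac{1}{64}\right) \left(-5 + 64\right)} = \frac{1}{4573 + \frac{1}{2} \left(- \frac{1}{64}\right) 59} = \frac{1}{4573 - \frac{59}{128}} = \frac{1}{\frac{585285}{128}} = \frac{128}{585285}$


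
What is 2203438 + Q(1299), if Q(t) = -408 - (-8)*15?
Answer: 2203150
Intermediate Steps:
Q(t) = -288 (Q(t) = -408 - 1*(-120) = -408 + 120 = -288)
2203438 + Q(1299) = 2203438 - 288 = 2203150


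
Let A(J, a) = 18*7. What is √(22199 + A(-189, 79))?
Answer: 5*√893 ≈ 149.42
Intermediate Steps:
A(J, a) = 126
√(22199 + A(-189, 79)) = √(22199 + 126) = √22325 = 5*√893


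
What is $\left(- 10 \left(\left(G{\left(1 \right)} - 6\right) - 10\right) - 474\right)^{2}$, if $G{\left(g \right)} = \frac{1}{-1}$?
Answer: $92416$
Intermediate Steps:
$G{\left(g \right)} = -1$
$\left(- 10 \left(\left(G{\left(1 \right)} - 6\right) - 10\right) - 474\right)^{2} = \left(- 10 \left(\left(-1 - 6\right) - 10\right) - 474\right)^{2} = \left(- 10 \left(-7 - 10\right) - 474\right)^{2} = \left(\left(-10\right) \left(-17\right) - 474\right)^{2} = \left(170 - 474\right)^{2} = \left(-304\right)^{2} = 92416$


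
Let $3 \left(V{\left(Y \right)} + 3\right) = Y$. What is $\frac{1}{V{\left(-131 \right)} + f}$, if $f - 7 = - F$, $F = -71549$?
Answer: $\frac{3}{214528} \approx 1.3984 \cdot 10^{-5}$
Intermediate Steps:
$V{\left(Y \right)} = -3 + \frac{Y}{3}$
$f = 71556$ ($f = 7 - -71549 = 7 + 71549 = 71556$)
$\frac{1}{V{\left(-131 \right)} + f} = \frac{1}{\left(-3 + \frac{1}{3} \left(-131\right)\right) + 71556} = \frac{1}{\left(-3 - \frac{131}{3}\right) + 71556} = \frac{1}{- \frac{140}{3} + 71556} = \frac{1}{\frac{214528}{3}} = \frac{3}{214528}$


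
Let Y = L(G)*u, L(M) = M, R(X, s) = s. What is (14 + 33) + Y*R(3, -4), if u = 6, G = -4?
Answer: 143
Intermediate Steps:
Y = -24 (Y = -4*6 = -24)
(14 + 33) + Y*R(3, -4) = (14 + 33) - 24*(-4) = 47 + 96 = 143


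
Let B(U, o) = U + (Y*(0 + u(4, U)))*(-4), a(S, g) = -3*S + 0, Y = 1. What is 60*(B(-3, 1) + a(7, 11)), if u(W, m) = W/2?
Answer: -1920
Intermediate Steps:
u(W, m) = W/2 (u(W, m) = W*(½) = W/2)
a(S, g) = -3*S
B(U, o) = -8 + U (B(U, o) = U + (1*(0 + (½)*4))*(-4) = U + (1*(0 + 2))*(-4) = U + (1*2)*(-4) = U + 2*(-4) = U - 8 = -8 + U)
60*(B(-3, 1) + a(7, 11)) = 60*((-8 - 3) - 3*7) = 60*(-11 - 21) = 60*(-32) = -1920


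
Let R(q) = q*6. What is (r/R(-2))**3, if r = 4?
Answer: -1/27 ≈ -0.037037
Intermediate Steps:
R(q) = 6*q
(r/R(-2))**3 = (4/((6*(-2))))**3 = (4/(-12))**3 = (4*(-1/12))**3 = (-1/3)**3 = -1/27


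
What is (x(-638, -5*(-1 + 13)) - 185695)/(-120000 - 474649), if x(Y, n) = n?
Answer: 185755/594649 ≈ 0.31238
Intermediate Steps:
(x(-638, -5*(-1 + 13)) - 185695)/(-120000 - 474649) = (-5*(-1 + 13) - 185695)/(-120000 - 474649) = (-5*12 - 185695)/(-594649) = (-60 - 185695)*(-1/594649) = -185755*(-1/594649) = 185755/594649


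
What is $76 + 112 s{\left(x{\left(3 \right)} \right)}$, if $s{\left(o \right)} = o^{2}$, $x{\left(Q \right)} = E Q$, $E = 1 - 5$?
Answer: $16204$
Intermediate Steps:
$E = -4$ ($E = 1 - 5 = -4$)
$x{\left(Q \right)} = - 4 Q$
$76 + 112 s{\left(x{\left(3 \right)} \right)} = 76 + 112 \left(\left(-4\right) 3\right)^{2} = 76 + 112 \left(-12\right)^{2} = 76 + 112 \cdot 144 = 76 + 16128 = 16204$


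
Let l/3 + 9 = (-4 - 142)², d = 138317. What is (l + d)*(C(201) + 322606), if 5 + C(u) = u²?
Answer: 73412798476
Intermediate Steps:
l = 63921 (l = -27 + 3*(-4 - 142)² = -27 + 3*(-146)² = -27 + 3*21316 = -27 + 63948 = 63921)
C(u) = -5 + u²
(l + d)*(C(201) + 322606) = (63921 + 138317)*((-5 + 201²) + 322606) = 202238*((-5 + 40401) + 322606) = 202238*(40396 + 322606) = 202238*363002 = 73412798476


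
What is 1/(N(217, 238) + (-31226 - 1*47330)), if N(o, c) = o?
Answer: -1/78339 ≈ -1.2765e-5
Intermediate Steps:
1/(N(217, 238) + (-31226 - 1*47330)) = 1/(217 + (-31226 - 1*47330)) = 1/(217 + (-31226 - 47330)) = 1/(217 - 78556) = 1/(-78339) = -1/78339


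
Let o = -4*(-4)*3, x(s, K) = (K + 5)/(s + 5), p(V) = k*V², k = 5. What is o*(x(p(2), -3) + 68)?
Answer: 81696/25 ≈ 3267.8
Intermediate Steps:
p(V) = 5*V²
x(s, K) = (5 + K)/(5 + s)
o = 48 (o = 16*3 = 48)
o*(x(p(2), -3) + 68) = 48*((5 - 3)/(5 + 5*2²) + 68) = 48*(2/(5 + 5*4) + 68) = 48*(2/(5 + 20) + 68) = 48*(2/25 + 68) = 48*(1702/25) = 81696/25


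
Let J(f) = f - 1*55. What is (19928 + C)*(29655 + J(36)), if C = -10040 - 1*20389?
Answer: -311207636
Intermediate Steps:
J(f) = -55 + f (J(f) = f - 55 = -55 + f)
C = -30429 (C = -10040 - 20389 = -30429)
(19928 + C)*(29655 + J(36)) = (19928 - 30429)*(29655 + (-55 + 36)) = -10501*(29655 - 19) = -10501*29636 = -311207636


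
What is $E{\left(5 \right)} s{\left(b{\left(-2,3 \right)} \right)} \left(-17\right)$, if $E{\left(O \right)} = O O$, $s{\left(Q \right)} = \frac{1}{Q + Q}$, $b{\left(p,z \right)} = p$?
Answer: $\frac{425}{4} \approx 106.25$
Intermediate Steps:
$s{\left(Q \right)} = \frac{1}{2 Q}$
$E{\left(O \right)} = O^{2}$
$E{\left(5 \right)} s{\left(b{\left(-2,3 \right)} \right)} \left(-17\right) = 5^{2} \frac{1}{2 \left(-2\right)} \left(-17\right) = 25 \cdot \frac{1}{2} \left(- \frac{1}{2}\right) \left(-17\right) = 25 \left(- \frac{1}{4}\right) \left(-17\right) = \left(- \frac{25}{4}\right) \left(-17\right) = \frac{425}{4}$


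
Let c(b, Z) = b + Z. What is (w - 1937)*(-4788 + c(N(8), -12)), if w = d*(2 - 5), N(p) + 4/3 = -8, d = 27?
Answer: 29115704/3 ≈ 9.7052e+6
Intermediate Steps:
N(p) = -28/3 (N(p) = -4/3 - 8 = -28/3)
w = -81 (w = 27*(2 - 5) = 27*(-3) = -81)
c(b, Z) = Z + b
(w - 1937)*(-4788 + c(N(8), -12)) = (-81 - 1937)*(-4788 + (-12 - 28/3)) = -2018*(-4788 - 64/3) = -2018*(-14428/3) = 29115704/3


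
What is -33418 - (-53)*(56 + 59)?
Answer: -27323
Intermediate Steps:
-33418 - (-53)*(56 + 59) = -33418 - (-53)*115 = -33418 - 1*(-6095) = -33418 + 6095 = -27323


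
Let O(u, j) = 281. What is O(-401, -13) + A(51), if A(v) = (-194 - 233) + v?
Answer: -95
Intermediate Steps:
A(v) = -427 + v
O(-401, -13) + A(51) = 281 + (-427 + 51) = 281 - 376 = -95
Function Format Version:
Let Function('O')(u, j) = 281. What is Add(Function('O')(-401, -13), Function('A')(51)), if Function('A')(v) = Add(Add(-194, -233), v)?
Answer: -95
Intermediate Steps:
Function('A')(v) = Add(-427, v)
Add(Function('O')(-401, -13), Function('A')(51)) = Add(281, Add(-427, 51)) = Add(281, -376) = -95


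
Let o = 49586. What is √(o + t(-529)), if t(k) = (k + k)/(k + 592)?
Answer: 2*√5465005/21 ≈ 222.64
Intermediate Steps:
t(k) = 2*k/(592 + k) (t(k) = (2*k)/(592 + k) = 2*k/(592 + k))
√(o + t(-529)) = √(49586 + 2*(-529)/(592 - 529)) = √(49586 + 2*(-529)/63) = √(49586 + 2*(-529)*(1/63)) = √(49586 - 1058/63) = √(3122860/63) = 2*√5465005/21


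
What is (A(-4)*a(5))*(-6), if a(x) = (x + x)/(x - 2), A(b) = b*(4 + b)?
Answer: 0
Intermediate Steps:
a(x) = 2*x/(-2 + x) (a(x) = (2*x)/(-2 + x) = 2*x/(-2 + x))
(A(-4)*a(5))*(-6) = ((-4*(4 - 4))*(2*5/(-2 + 5)))*(-6) = ((-4*0)*(2*5/3))*(-6) = (0*(2*5*(⅓)))*(-6) = (0*(10/3))*(-6) = 0*(-6) = 0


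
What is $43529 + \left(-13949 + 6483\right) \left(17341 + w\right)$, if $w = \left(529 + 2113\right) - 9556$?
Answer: $-77804453$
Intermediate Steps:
$w = -6914$ ($w = 2642 - 9556 = -6914$)
$43529 + \left(-13949 + 6483\right) \left(17341 + w\right) = 43529 + \left(-13949 + 6483\right) \left(17341 - 6914\right) = 43529 - 77847982 = -77804453$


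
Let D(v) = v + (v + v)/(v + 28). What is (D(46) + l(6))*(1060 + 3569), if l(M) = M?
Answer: 9119130/37 ≈ 2.4646e+5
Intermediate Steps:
D(v) = v + 2*v/(28 + v) (D(v) = v + (2*v)/(28 + v) = v + 2*v/(28 + v))
(D(46) + l(6))*(1060 + 3569) = (46*(30 + 46)/(28 + 46) + 6)*(1060 + 3569) = (46*76/74 + 6)*4629 = (46*(1/74)*76 + 6)*4629 = (1748/37 + 6)*4629 = (1970/37)*4629 = 9119130/37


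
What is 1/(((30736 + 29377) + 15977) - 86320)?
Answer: -1/10230 ≈ -9.7752e-5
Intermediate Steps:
1/(((30736 + 29377) + 15977) - 86320) = 1/((60113 + 15977) - 86320) = 1/(76090 - 86320) = 1/(-10230) = -1/10230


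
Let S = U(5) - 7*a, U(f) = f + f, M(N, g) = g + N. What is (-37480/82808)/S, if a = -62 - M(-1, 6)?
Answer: -4685/4958129 ≈ -0.00094491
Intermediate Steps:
M(N, g) = N + g
U(f) = 2*f
a = -67 (a = -62 - (-1 + 6) = -62 - 1*5 = -62 - 5 = -67)
S = 479 (S = 2*5 - 7*(-67) = 10 + 469 = 479)
(-37480/82808)/S = -37480/82808/479 = -37480*1/82808*(1/479) = -4685/10351*1/479 = -4685/4958129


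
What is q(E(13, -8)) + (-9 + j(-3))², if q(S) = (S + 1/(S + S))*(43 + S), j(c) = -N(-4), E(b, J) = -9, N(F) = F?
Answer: -2546/9 ≈ -282.89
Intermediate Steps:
j(c) = 4 (j(c) = -1*(-4) = 4)
q(S) = (43 + S)*(S + 1/(2*S)) (q(S) = (S + 1/(2*S))*(43 + S) = (43 + S)*(S + 1/(2*S)))
q(E(13, -8)) + (-9 + j(-3))² = (½ + (-9)² + 43*(-9) + (43/2)/(-9)) + (-9 + 4)² = (½ + 81 - 387 + (43/2)*(-⅑)) + (-5)² = (½ + 81 - 387 - 43/18) + 25 = -2771/9 + 25 = -2546/9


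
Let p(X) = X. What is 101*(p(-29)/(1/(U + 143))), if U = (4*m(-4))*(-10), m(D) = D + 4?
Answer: -418847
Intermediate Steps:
m(D) = 4 + D
U = 0 (U = (4*(4 - 4))*(-10) = (4*0)*(-10) = 0*(-10) = 0)
101*(p(-29)/(1/(U + 143))) = 101*(-29/(1/(0 + 143))) = 101*(-29/(1/143)) = 101*(-29/1/143) = 101*(-29*143) = 101*(-4147) = -418847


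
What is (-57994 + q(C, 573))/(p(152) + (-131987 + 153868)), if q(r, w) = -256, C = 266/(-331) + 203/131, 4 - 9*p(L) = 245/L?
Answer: -26562000/9977857 ≈ -2.6621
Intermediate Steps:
p(L) = 4/9 - 245/(9*L)
C = 32347/43361 (C = 266*(-1/331) + 203*(1/131) = -266/331 + 203/131 = 32347/43361 ≈ 0.74599)
(-57994 + q(C, 573))/(p(152) + (-131987 + 153868)) = (-57994 - 256)/((⅑)*(-245 + 4*152)/152 + (-131987 + 153868)) = -58250/((⅑)*(1/152)*(-245 + 608) + 21881) = -58250/((⅑)*(1/152)*363 + 21881) = -58250/(121/456 + 21881) = -58250/9977857/456 = -58250*456/9977857 = -26562000/9977857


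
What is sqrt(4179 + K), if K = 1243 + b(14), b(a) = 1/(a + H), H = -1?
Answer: sqrt(916331)/13 ≈ 73.635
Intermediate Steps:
b(a) = 1/(-1 + a) (b(a) = 1/(a - 1) = 1/(-1 + a))
K = 16160/13 (K = 1243 + 1/(-1 + 14) = 1243 + 1/13 = 16160/13 ≈ 1243.1)
sqrt(4179 + K) = sqrt(4179 + 16160/13) = sqrt(70487/13) = sqrt(916331)/13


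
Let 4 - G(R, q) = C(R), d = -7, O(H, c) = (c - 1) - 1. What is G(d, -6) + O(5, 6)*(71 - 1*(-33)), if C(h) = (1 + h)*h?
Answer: 378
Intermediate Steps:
O(H, c) = -2 + c (O(H, c) = (-1 + c) - 1 = -2 + c)
C(h) = h*(1 + h)
G(R, q) = 4 - R*(1 + R)
G(d, -6) + O(5, 6)*(71 - 1*(-33)) = (4 - 1*(-7)*(1 - 7)) + (-2 + 6)*(71 - 1*(-33)) = (4 - 1*(-7)*(-6)) + 4*(71 + 33) = (4 - 42) + 4*104 = -38 + 416 = 378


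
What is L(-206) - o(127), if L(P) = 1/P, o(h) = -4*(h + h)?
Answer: 209295/206 ≈ 1016.0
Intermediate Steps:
o(h) = -8*h
L(-206) - o(127) = 1/(-206) - (-8)*127 = -1/206 - 1*(-1016) = -1/206 + 1016 = 209295/206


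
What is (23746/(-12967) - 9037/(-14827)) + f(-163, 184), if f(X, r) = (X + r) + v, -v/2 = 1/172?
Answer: 326831056727/16534506974 ≈ 19.767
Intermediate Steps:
v = -1/86 (v = -2/172 = -2*1/172 = -1/86 ≈ -0.011628)
f(X, r) = -1/86 + X + r (f(X, r) = (X + r) - 1/86 = -1/86 + X + r)
(23746/(-12967) - 9037/(-14827)) + f(-163, 184) = (23746/(-12967) - 9037/(-14827)) + (-1/86 - 163 + 184) = (23746*(-1/12967) - 9037*(-1/14827)) + 1805/86 = (-23746/12967 + 9037/14827) + 1805/86 = -234899163/192261709 + 1805/86 = 326831056727/16534506974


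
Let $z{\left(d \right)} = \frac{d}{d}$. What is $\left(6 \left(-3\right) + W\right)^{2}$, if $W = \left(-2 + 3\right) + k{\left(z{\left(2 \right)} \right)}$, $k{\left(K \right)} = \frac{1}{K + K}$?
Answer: $\frac{1089}{4} \approx 272.25$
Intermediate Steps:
$z{\left(d \right)} = 1$
$k{\left(K \right)} = \frac{1}{2 K}$
$W = \frac{3}{2}$ ($W = \left(-2 + 3\right) + \frac{1}{2 \cdot 1} = 1 + \frac{1}{2} \cdot 1 = 1 + \frac{1}{2} = \frac{3}{2} \approx 1.5$)
$\left(6 \left(-3\right) + W\right)^{2} = \left(6 \left(-3\right) + \frac{3}{2}\right)^{2} = \left(-18 + \frac{3}{2}\right)^{2} = \left(- \frac{33}{2}\right)^{2} = \frac{1089}{4}$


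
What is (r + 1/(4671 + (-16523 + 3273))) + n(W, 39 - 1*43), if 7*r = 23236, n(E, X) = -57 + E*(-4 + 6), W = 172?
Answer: 216576848/60053 ≈ 3606.4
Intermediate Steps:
n(E, X) = -57 + 2*E (n(E, X) = -57 + E*2 = -57 + 2*E)
r = 23236/7 (r = (⅐)*23236 = 23236/7 ≈ 3319.4)
(r + 1/(4671 + (-16523 + 3273))) + n(W, 39 - 1*43) = (23236/7 + 1/(4671 + (-16523 + 3273))) + (-57 + 2*172) = (23236/7 + 1/(4671 - 13250)) + (-57 + 344) = (23236/7 + 1/(-8579)) + 287 = (23236/7 - 1/8579) + 287 = 199341637/60053 + 287 = 216576848/60053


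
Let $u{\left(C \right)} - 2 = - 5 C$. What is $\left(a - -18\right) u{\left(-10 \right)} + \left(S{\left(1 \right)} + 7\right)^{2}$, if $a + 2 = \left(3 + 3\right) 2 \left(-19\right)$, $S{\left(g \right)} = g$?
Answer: $-10960$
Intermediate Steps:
$a = -230$ ($a = -2 + \left(3 + 3\right) 2 \left(-19\right) = -2 + 6 \cdot 2 \left(-19\right) = -2 + 12 \left(-19\right) = -2 - 228 = -230$)
$u{\left(C \right)} = 2 - 5 C$
$\left(a - -18\right) u{\left(-10 \right)} + \left(S{\left(1 \right)} + 7\right)^{2} = \left(-230 - -18\right) \left(2 - -50\right) + \left(1 + 7\right)^{2} = \left(-230 + 18\right) \left(2 + 50\right) + 8^{2} = \left(-212\right) 52 + 64 = -11024 + 64 = -10960$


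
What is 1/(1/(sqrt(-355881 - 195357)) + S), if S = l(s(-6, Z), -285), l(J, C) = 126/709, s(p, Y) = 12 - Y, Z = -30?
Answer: 49244295492/8751957169 + 502681*I*sqrt(551238)/8751957169 ≈ 5.6267 + 0.042644*I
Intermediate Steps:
l(J, C) = 126/709 (l(J, C) = 126*(1/709) = 126/709)
S = 126/709 ≈ 0.17772
1/(1/(sqrt(-355881 - 195357)) + S) = 1/(1/(sqrt(-355881 - 195357)) + 126/709) = 1/(1/(sqrt(-551238)) + 126/709) = 1/(1/(I*sqrt(551238)) + 126/709) = 1/(-I*sqrt(551238)/551238 + 126/709) = 1/(126/709 - I*sqrt(551238)/551238)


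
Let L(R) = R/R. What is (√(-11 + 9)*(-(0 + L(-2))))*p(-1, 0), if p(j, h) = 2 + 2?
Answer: -4*I*√2 ≈ -5.6569*I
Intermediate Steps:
L(R) = 1
p(j, h) = 4
(√(-11 + 9)*(-(0 + L(-2))))*p(-1, 0) = (√(-11 + 9)*(-(0 + 1)))*4 = (√(-2)*(-1*1))*4 = ((I*√2)*(-1))*4 = -I*√2*4 = -4*I*√2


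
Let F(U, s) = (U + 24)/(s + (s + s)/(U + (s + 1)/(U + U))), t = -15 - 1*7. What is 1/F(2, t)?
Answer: -55/169 ≈ -0.32544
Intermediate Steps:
t = -22 (t = -15 - 7 = -22)
F(U, s) = (24 + U)/(s + 2*s/(U + (1 + s)/(2*U))) (F(U, s) = (24 + U)/(s + (2*s)/(U + (1 + s)/((2*U)))) = (24 + U)/(s + (2*s)/(U + (1 + s)*(1/(2*U)))) = (24 + U)/(s + (2*s)/(U + (1 + s)/(2*U))) = (24 + U)/(s + 2*s/(U + (1 + s)/(2*U))))
1/F(2, t) = 1/((24 + 2 + 2*2³ + 24*(-22) + 48*2² + 2*(-22))/((-22)*(1 - 22 + 2*2² + 4*2))) = 1/(-(24 + 2 + 2*8 - 528 + 48*4 - 44)/(22*(1 - 22 + 2*4 + 8))) = 1/(-(24 + 2 + 16 - 528 + 192 - 44)/(22*(1 - 22 + 8 + 8))) = 1/(-1/22*(-338)/(-5)) = 1/(-1/22*(-⅕)*(-338)) = 1/(-169/55) = -55/169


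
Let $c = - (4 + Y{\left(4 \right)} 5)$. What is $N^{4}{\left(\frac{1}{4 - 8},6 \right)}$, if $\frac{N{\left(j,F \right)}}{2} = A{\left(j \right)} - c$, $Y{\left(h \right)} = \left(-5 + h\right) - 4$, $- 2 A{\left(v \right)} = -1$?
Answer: $2825761$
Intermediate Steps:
$A{\left(v \right)} = \frac{1}{2}$ ($A{\left(v \right)} = \left(- \frac{1}{2}\right) \left(-1\right) = \frac{1}{2}$)
$Y{\left(h \right)} = -9 + h$ ($Y{\left(h \right)} = \left(-5 + h\right) - 4 = -9 + h$)
$c = 21$ ($c = - (4 + \left(-9 + 4\right) 5) = - (4 - 25) = \left(-1\right) \left(-21\right) = 21$)
$N{\left(j,F \right)} = -41$ ($N{\left(j,F \right)} = 2 \left(\frac{1}{2} - 21\right) = 2 \left(- \frac{41}{2}\right) = -41$)
$N^{4}{\left(\frac{1}{4 - 8},6 \right)} = \left(-41\right)^{4} = 2825761$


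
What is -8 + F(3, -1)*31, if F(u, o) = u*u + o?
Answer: 240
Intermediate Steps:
F(u, o) = o + u² (F(u, o) = u² + o = o + u²)
-8 + F(3, -1)*31 = -8 + (-1 + 3²)*31 = -8 + (-1 + 9)*31 = -8 + 8*31 = -8 + 248 = 240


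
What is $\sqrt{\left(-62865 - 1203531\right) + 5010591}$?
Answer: $13 \sqrt{22155} \approx 1935.0$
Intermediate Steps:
$\sqrt{\left(-62865 - 1203531\right) + 5010591} = \sqrt{-1266396 + 5010591} = \sqrt{3744195} = 13 \sqrt{22155}$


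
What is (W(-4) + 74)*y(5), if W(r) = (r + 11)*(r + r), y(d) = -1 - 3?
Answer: -72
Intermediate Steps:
y(d) = -4
W(r) = 2*r*(11 + r) (W(r) = (11 + r)*(2*r) = 2*r*(11 + r))
(W(-4) + 74)*y(5) = (2*(-4)*(11 - 4) + 74)*(-4) = (2*(-4)*7 + 74)*(-4) = (-56 + 74)*(-4) = 18*(-4) = -72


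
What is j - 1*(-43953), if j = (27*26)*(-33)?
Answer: 20787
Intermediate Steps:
j = -23166 (j = 702*(-33) = -23166)
j - 1*(-43953) = -23166 - 1*(-43953) = -23166 + 43953 = 20787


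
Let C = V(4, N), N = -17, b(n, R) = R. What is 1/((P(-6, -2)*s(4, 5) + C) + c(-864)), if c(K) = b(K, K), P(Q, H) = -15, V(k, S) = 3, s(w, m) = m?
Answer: -1/936 ≈ -0.0010684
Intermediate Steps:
C = 3
c(K) = K
1/((P(-6, -2)*s(4, 5) + C) + c(-864)) = 1/((-15*5 + 3) - 864) = 1/((-75 + 3) - 864) = 1/(-72 - 864) = 1/(-936) = -1/936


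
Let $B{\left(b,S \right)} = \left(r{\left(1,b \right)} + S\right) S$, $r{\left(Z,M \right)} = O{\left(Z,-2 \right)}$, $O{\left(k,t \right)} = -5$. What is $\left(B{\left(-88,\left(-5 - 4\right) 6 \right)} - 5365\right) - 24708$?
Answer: $-26887$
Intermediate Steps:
$r{\left(Z,M \right)} = -5$
$B{\left(b,S \right)} = S \left(-5 + S\right)$ ($B{\left(b,S \right)} = \left(-5 + S\right) S = S \left(-5 + S\right)$)
$\left(B{\left(-88,\left(-5 - 4\right) 6 \right)} - 5365\right) - 24708 = \left(\left(-5 - 4\right) 6 \left(-5 + \left(-5 - 4\right) 6\right) - 5365\right) - 24708 = \left(\left(-9\right) 6 \left(-5 - 54\right) - 5365\right) - 24708 = \left(- 54 \left(-5 - 54\right) - 5365\right) - 24708 = \left(\left(-54\right) \left(-59\right) - 5365\right) - 24708 = \left(3186 - 5365\right) - 24708 = -2179 - 24708 = -26887$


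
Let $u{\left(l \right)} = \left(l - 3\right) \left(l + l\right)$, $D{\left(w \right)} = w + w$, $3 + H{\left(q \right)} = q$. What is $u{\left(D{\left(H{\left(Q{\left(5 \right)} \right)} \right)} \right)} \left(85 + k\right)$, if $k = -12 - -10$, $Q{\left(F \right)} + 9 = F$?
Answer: $39508$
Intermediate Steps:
$Q{\left(F \right)} = -9 + F$
$H{\left(q \right)} = -3 + q$
$D{\left(w \right)} = 2 w$
$u{\left(l \right)} = 2 l \left(-3 + l\right)$ ($u{\left(l \right)} = \left(-3 + l\right) 2 l = 2 l \left(-3 + l\right)$)
$k = -2$ ($k = -12 + 10 = -2$)
$u{\left(D{\left(H{\left(Q{\left(5 \right)} \right)} \right)} \right)} \left(85 + k\right) = 2 \cdot 2 \left(-3 + \left(-9 + 5\right)\right) \left(-3 + 2 \left(-3 + \left(-9 + 5\right)\right)\right) \left(85 - 2\right) = 2 \cdot 2 \left(-3 - 4\right) \left(-3 + 2 \left(-3 - 4\right)\right) 83 = 2 \cdot 2 \left(-7\right) \left(-3 + 2 \left(-7\right)\right) 83 = 2 \left(-14\right) \left(-3 - 14\right) 83 = 2 \left(-14\right) \left(-17\right) 83 = 476 \cdot 83 = 39508$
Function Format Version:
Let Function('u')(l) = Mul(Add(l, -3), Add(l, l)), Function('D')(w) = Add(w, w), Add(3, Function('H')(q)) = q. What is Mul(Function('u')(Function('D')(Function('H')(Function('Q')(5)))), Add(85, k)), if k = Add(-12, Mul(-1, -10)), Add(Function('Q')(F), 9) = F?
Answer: 39508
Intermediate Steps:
Function('Q')(F) = Add(-9, F)
Function('H')(q) = Add(-3, q)
Function('D')(w) = Mul(2, w)
Function('u')(l) = Mul(2, l, Add(-3, l)) (Function('u')(l) = Mul(Add(-3, l), Mul(2, l)) = Mul(2, l, Add(-3, l)))
k = -2 (k = Add(-12, 10) = -2)
Mul(Function('u')(Function('D')(Function('H')(Function('Q')(5)))), Add(85, k)) = Mul(Mul(2, Mul(2, Add(-3, Add(-9, 5))), Add(-3, Mul(2, Add(-3, Add(-9, 5))))), Add(85, -2)) = Mul(Mul(2, Mul(2, Add(-3, -4)), Add(-3, Mul(2, Add(-3, -4)))), 83) = Mul(Mul(2, Mul(2, -7), Add(-3, Mul(2, -7))), 83) = Mul(Mul(2, -14, Add(-3, -14)), 83) = Mul(Mul(2, -14, -17), 83) = Mul(476, 83) = 39508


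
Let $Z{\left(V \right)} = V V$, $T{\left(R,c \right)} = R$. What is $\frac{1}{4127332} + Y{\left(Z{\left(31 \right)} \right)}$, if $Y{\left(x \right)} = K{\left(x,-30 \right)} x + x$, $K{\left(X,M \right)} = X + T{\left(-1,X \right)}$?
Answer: $\frac{3811677775973}{4127332} \approx 9.2352 \cdot 10^{5}$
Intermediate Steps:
$Z{\left(V \right)} = V^{2}$
$K{\left(X,M \right)} = -1 + X$ ($K{\left(X,M \right)} = X - 1 = -1 + X$)
$Y{\left(x \right)} = x + x \left(-1 + x\right)$ ($Y{\left(x \right)} = \left(-1 + x\right) x + x = x \left(-1 + x\right) + x = x + x \left(-1 + x\right)$)
$\frac{1}{4127332} + Y{\left(Z{\left(31 \right)} \right)} = \frac{1}{4127332} + \left(31^{2}\right)^{2} = \frac{1}{4127332} + 961^{2} = \frac{1}{4127332} + 923521 = \frac{3811677775973}{4127332}$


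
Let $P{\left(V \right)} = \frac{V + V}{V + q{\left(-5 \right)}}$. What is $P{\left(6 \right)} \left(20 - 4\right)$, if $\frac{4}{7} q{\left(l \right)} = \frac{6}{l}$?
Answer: $\frac{640}{13} \approx 49.231$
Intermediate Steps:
$q{\left(l \right)} = \frac{21}{2 l}$ ($q{\left(l \right)} = \frac{7 \frac{6}{l}}{4} = \frac{21}{2 l}$)
$P{\left(V \right)} = \frac{2 V}{- \frac{21}{10} + V}$ ($P{\left(V \right)} = \frac{V + V}{V + \frac{21}{2 \left(-5\right)}} = \frac{2 V}{V + \frac{21}{2} \left(- \frac{1}{5}\right)} = \frac{2 V}{V - \frac{21}{10}} = \frac{2 V}{- \frac{21}{10} + V}$)
$P{\left(6 \right)} \left(20 - 4\right) = 20 \cdot 6 \frac{1}{-21 + 10 \cdot 6} \left(20 - 4\right) = 20 \cdot 6 \frac{1}{-21 + 60} \left(20 - 4\right) = 20 \cdot 6 \cdot \frac{1}{39} \cdot 16 = \frac{40}{13} \cdot 16 = \frac{640}{13}$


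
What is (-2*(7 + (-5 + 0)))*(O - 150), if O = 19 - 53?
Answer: 736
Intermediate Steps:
O = -34
(-2*(7 + (-5 + 0)))*(O - 150) = (-2*(7 + (-5 + 0)))*(-34 - 150) = -2*(7 - 5)*(-184) = -2*2*(-184) = -4*(-184) = 736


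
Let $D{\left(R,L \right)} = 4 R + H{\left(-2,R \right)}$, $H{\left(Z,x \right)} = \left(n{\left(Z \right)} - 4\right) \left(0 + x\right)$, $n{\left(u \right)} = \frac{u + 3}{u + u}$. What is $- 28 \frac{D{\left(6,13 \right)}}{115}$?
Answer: $\frac{42}{115} \approx 0.36522$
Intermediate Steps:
$n{\left(u \right)} = \frac{3 + u}{2 u}$
$H{\left(Z,x \right)} = x \left(-4 + \frac{3 + Z}{2 Z}\right)$ ($H{\left(Z,x \right)} = \left(\frac{3 + Z}{2 Z} - 4\right) \left(0 + x\right) = \left(-4 + \frac{3 + Z}{2 Z}\right) x = x \left(-4 + \frac{3 + Z}{2 Z}\right)$)
$D{\left(R,L \right)} = - \frac{R}{4}$ ($D{\left(R,L \right)} = 4 R + \frac{R \left(3 - -14\right)}{2 \left(-2\right)} = 4 R + \frac{1}{2} R \left(- \frac{1}{2}\right) \left(3 + 14\right) = 4 R + \frac{1}{2} R \left(- \frac{1}{2}\right) 17 = 4 R - \frac{17 R}{4} = - \frac{R}{4}$)
$- 28 \frac{D{\left(6,13 \right)}}{115} = - 28 \frac{\left(- \frac{1}{4}\right) 6}{115} = - 28 \left(\left(- \frac{3}{2}\right) \frac{1}{115}\right) = \left(-28\right) \left(- \frac{3}{230}\right) = \frac{42}{115}$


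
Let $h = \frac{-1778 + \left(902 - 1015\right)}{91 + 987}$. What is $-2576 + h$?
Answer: $- \frac{2778819}{1078} \approx -2577.8$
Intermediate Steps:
$h = - \frac{1891}{1078}$ ($h = \frac{-1778 - 113}{1078} = \left(-1891\right) \frac{1}{1078} = - \frac{1891}{1078} \approx -1.7542$)
$-2576 + h = -2576 - \frac{1891}{1078} = - \frac{2778819}{1078}$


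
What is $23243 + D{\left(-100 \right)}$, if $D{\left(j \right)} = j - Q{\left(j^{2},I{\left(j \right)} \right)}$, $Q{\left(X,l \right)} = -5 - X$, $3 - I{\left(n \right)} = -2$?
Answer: $33148$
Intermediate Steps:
$I{\left(n \right)} = 5$ ($I{\left(n \right)} = 3 - -2 = 3 + 2 = 5$)
$D{\left(j \right)} = 5 + j + j^{2}$ ($D{\left(j \right)} = j - \left(-5 - j^{2}\right) = j + \left(5 + j^{2}\right) = 5 + j + j^{2}$)
$23243 + D{\left(-100 \right)} = 23243 + \left(5 - 100 + \left(-100\right)^{2}\right) = 23243 + \left(5 - 100 + 10000\right) = 23243 + 9905 = 33148$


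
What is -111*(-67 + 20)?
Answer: 5217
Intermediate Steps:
-111*(-67 + 20) = -111*(-47) = 5217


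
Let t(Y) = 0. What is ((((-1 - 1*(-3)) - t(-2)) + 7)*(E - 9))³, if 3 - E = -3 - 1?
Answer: -5832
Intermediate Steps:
E = 7 (E = 3 - (-3 - 1) = 3 - 1*(-4) = 3 + 4 = 7)
((((-1 - 1*(-3)) - t(-2)) + 7)*(E - 9))³ = ((((-1 - 1*(-3)) - 1*0) + 7)*(7 - 9))³ = ((((-1 + 3) + 0) + 7)*(-2))³ = (((2 + 0) + 7)*(-2))³ = ((2 + 7)*(-2))³ = (9*(-2))³ = (-18)³ = -5832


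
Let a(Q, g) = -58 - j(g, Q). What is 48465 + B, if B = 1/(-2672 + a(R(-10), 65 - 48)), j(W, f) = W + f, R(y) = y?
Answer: 132648704/2737 ≈ 48465.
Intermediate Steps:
a(Q, g) = -58 - Q - g (a(Q, g) = -58 - (g + Q) = -58 - (Q + g) = -58 + (-Q - g) = -58 - Q - g)
B = -1/2737 (B = 1/(-2672 + (-58 - 1*(-10) - (65 - 48))) = 1/(-2672 + (-58 + 10 - 1*17)) = 1/(-2672 + (-58 + 10 - 17)) = 1/(-2672 - 65) = 1/(-2737) = -1/2737 ≈ -0.00036536)
48465 + B = 48465 - 1/2737 = 132648704/2737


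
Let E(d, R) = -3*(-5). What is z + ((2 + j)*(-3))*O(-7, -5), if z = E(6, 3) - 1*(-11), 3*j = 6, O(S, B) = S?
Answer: 110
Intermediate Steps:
E(d, R) = 15
j = 2 (j = (⅓)*6 = 2)
z = 26 (z = 15 - 1*(-11) = 15 + 11 = 26)
z + ((2 + j)*(-3))*O(-7, -5) = 26 + ((2 + 2)*(-3))*(-7) = 26 + (4*(-3))*(-7) = 26 - 12*(-7) = 26 + 84 = 110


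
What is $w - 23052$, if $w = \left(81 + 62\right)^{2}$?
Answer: $-2603$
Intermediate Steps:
$w = 20449$ ($w = 143^{2} = 20449$)
$w - 23052 = 20449 - 23052 = -2603$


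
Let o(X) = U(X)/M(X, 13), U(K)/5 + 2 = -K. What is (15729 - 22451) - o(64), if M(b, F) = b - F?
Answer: -114164/17 ≈ -6715.5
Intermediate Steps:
U(K) = -10 - 5*K (U(K) = -10 + 5*(-K) = -10 - 5*K)
o(X) = (-10 - 5*X)/(-13 + X) (o(X) = (-10 - 5*X)/(X - 1*13) = (-10 - 5*X)/(X - 13) = (-10 - 5*X)/(-13 + X))
(15729 - 22451) - o(64) = (15729 - 22451) - 5*(-2 - 1*64)/(-13 + 64) = -6722 - 5*(-2 - 64)/51 = -6722 - 5*(-66)/51 = -6722 - 1*(-110/17) = -6722 + 110/17 = -114164/17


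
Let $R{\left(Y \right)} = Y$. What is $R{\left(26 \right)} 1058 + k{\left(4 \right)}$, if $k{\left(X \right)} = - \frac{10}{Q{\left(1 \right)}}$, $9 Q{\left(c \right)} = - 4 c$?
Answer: $\frac{55061}{2} \approx 27531.0$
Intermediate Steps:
$Q{\left(c \right)} = - \frac{4 c}{9}$ ($Q{\left(c \right)} = \frac{\left(-4\right) c}{9} = - \frac{4 c}{9}$)
$k{\left(X \right)} = \frac{45}{2}$ ($k{\left(X \right)} = - \frac{10}{\left(- \frac{4}{9}\right) 1} = - \frac{10}{- \frac{4}{9}} = \left(-10\right) \left(- \frac{9}{4}\right) = \frac{45}{2}$)
$R{\left(26 \right)} 1058 + k{\left(4 \right)} = 26 \cdot 1058 + \frac{45}{2} = 27508 + \frac{45}{2} = \frac{55061}{2}$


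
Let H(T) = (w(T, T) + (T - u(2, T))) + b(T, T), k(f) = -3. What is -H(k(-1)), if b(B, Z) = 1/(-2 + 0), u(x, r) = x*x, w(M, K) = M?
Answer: 21/2 ≈ 10.500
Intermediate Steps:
u(x, r) = x²
b(B, Z) = -½ (b(B, Z) = 1/(-2) = -½)
H(T) = -9/2 + 2*T (H(T) = (T + (T - 1*2²)) - ½ = (T + (T - 1*4)) - ½ = (T + (T - 4)) - ½ = (T + (-4 + T)) - ½ = (-4 + 2*T) - ½ = -9/2 + 2*T)
-H(k(-1)) = -(-9/2 + 2*(-3)) = -(-9/2 - 6) = -1*(-21/2) = 21/2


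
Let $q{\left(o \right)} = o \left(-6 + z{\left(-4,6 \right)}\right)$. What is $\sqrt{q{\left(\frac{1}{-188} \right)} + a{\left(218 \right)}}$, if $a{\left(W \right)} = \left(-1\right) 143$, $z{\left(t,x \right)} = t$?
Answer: $\frac{3 i \sqrt{140342}}{94} \approx 11.956 i$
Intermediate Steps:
$q{\left(o \right)} = - 10 o$ ($q{\left(o \right)} = o \left(-6 - 4\right) = o \left(-10\right) = - 10 o$)
$a{\left(W \right)} = -143$
$\sqrt{q{\left(\frac{1}{-188} \right)} + a{\left(218 \right)}} = \sqrt{- \frac{10}{-188} - 143} = \sqrt{\left(-10\right) \left(- \frac{1}{188}\right) - 143} = \sqrt{\frac{5}{94} - 143} = \sqrt{- \frac{13437}{94}} = \frac{3 i \sqrt{140342}}{94}$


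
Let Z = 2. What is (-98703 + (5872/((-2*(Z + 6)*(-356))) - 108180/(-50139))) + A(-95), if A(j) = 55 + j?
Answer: -195828298391/1983276 ≈ -98740.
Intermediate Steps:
(-98703 + (5872/((-2*(Z + 6)*(-356))) - 108180/(-50139))) + A(-95) = (-98703 + (5872/((-2*(2 + 6)*(-356))) - 108180/(-50139))) + (55 - 95) = (-98703 + (5872/((-2*8*(-356))) - 108180*(-1/50139))) - 40 = (-98703 + (5872/((-16*(-356))) + 12020/5571)) - 40 = (-98703 + (5872/5696 + 12020/5571)) - 40 = (-98703 + (5872*(1/5696) + 12020/5571)) - 40 = (-98703 + (367/356 + 12020/5571)) - 40 = (-98703 + 6323677/1983276) - 40 = -195748967351/1983276 - 40 = -195828298391/1983276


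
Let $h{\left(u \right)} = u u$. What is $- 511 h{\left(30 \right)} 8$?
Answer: $-3679200$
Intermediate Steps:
$h{\left(u \right)} = u^{2}$
$- 511 h{\left(30 \right)} 8 = - 511 \cdot 30^{2} \cdot 8 = - 511 \cdot 900 \cdot 8 = \left(-511\right) 7200 = -3679200$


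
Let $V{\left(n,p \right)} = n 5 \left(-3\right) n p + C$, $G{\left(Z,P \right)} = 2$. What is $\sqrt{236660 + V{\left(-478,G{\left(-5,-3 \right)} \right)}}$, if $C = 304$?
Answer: $6 i \sqrt{183821} \approx 2572.5 i$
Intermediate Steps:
$V{\left(n,p \right)} = 304 - 15 p n^{2}$ ($V{\left(n,p \right)} = n 5 \left(-3\right) n p + 304 = 5 n \left(-3\right) n p + 304 = - 15 n n p + 304 = - 15 n^{2} p + 304 = - 15 p n^{2} + 304 = 304 - 15 p n^{2}$)
$\sqrt{236660 + V{\left(-478,G{\left(-5,-3 \right)} \right)}} = \sqrt{236660 + \left(304 - 30 \left(-478\right)^{2}\right)} = \sqrt{236660 + \left(304 - 30 \cdot 228484\right)} = \sqrt{236660 + \left(304 - 6854520\right)} = \sqrt{236660 - 6854216} = \sqrt{-6617556} = 6 i \sqrt{183821}$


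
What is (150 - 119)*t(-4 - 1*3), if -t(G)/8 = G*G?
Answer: -12152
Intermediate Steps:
t(G) = -8*G**2 (t(G) = -8*G*G = -8*G**2)
(150 - 119)*t(-4 - 1*3) = (150 - 119)*(-8*(-4 - 1*3)**2) = 31*(-8*(-4 - 3)**2) = 31*(-8*(-7)**2) = 31*(-8*49) = 31*(-392) = -12152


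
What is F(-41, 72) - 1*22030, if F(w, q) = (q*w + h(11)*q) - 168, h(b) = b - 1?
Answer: -24430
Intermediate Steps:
h(b) = -1 + b
F(w, q) = -168 + 10*q + q*w (F(w, q) = (q*w + (-1 + 11)*q) - 168 = (q*w + 10*q) - 168 = (10*q + q*w) - 168 = -168 + 10*q + q*w)
F(-41, 72) - 1*22030 = (-168 + 10*72 + 72*(-41)) - 1*22030 = (-168 + 720 - 2952) - 22030 = -2400 - 22030 = -24430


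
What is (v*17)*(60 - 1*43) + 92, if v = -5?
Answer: -1353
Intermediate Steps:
(v*17)*(60 - 1*43) + 92 = (-5*17)*(60 - 1*43) + 92 = -85*(60 - 43) + 92 = -85*17 + 92 = -1445 + 92 = -1353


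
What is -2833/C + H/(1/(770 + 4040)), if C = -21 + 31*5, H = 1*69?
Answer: 44470427/134 ≈ 3.3187e+5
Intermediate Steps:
H = 69
C = 134 (C = -21 + 155 = 134)
-2833/C + H/(1/(770 + 4040)) = -2833/134 + 69/(1/(770 + 4040)) = -2833*1/134 + 69/(1/4810) = -2833/134 + 69/(1/4810) = -2833/134 + 69*4810 = -2833/134 + 331890 = 44470427/134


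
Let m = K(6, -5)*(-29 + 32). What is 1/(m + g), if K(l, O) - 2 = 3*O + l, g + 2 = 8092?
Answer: 1/8069 ≈ 0.00012393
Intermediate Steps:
g = 8090 (g = -2 + 8092 = 8090)
K(l, O) = 2 + l + 3*O (K(l, O) = 2 + (3*O + l) = 2 + (l + 3*O) = 2 + l + 3*O)
m = -21 (m = (2 + 6 + 3*(-5))*(-29 + 32) = (2 + 6 - 15)*3 = -7*3 = -21)
1/(m + g) = 1/(-21 + 8090) = 1/8069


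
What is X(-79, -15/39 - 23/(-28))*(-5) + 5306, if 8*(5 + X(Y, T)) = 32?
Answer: 5311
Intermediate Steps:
X(Y, T) = -1 (X(Y, T) = -5 + (⅛)*32 = -5 + 4 = -1)
X(-79, -15/39 - 23/(-28))*(-5) + 5306 = -1*(-5) + 5306 = 5 + 5306 = 5311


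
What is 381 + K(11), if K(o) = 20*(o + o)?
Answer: 821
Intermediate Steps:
K(o) = 40*o (K(o) = 20*(2*o) = 40*o)
381 + K(11) = 381 + 40*11 = 381 + 440 = 821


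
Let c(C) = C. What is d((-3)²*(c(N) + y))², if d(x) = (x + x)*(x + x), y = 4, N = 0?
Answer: 26873856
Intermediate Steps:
d(x) = 4*x² (d(x) = (2*x)*(2*x) = 4*x²)
d((-3)²*(c(N) + y))² = (4*((-3)²*(0 + 4))²)² = (4*(9*4)²)² = (4*36²)² = (4*1296)² = 5184² = 26873856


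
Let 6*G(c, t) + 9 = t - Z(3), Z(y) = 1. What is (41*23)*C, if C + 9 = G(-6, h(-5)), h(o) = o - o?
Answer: -30176/3 ≈ -10059.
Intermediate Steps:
h(o) = 0
G(c, t) = -5/3 + t/6 (G(c, t) = -3/2 + (t - 1*1)/6 = -3/2 + (t - 1)/6 = -3/2 + (-1 + t)/6 = -3/2 + (-⅙ + t/6) = -5/3 + t/6)
C = -32/3 (C = -9 + (-5/3 + (⅙)*0) = -9 + (-5/3 + 0) = -9 - 5/3 = -32/3 ≈ -10.667)
(41*23)*C = (41*23)*(-32/3) = 943*(-32/3) = -30176/3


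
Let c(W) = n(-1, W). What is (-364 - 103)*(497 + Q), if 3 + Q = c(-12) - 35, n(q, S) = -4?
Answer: -212485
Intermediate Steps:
c(W) = -4
Q = -42 (Q = -3 + (-4 - 35) = -3 - 39 = -42)
(-364 - 103)*(497 + Q) = (-364 - 103)*(497 - 42) = -467*455 = -212485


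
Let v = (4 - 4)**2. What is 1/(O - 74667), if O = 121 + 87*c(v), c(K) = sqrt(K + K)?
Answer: -1/74546 ≈ -1.3415e-5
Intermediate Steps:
v = 0 (v = 0**2 = 0)
c(K) = sqrt(2)*sqrt(K) (c(K) = sqrt(2*K) = sqrt(2)*sqrt(K))
O = 121 (O = 121 + 87*(sqrt(2)*sqrt(0)) = 121 + 87*(sqrt(2)*0) = 121 + 87*0 = 121 + 0 = 121)
1/(O - 74667) = 1/(121 - 74667) = 1/(-74546) = -1/74546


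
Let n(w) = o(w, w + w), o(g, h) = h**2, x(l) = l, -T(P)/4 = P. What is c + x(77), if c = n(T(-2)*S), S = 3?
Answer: 2381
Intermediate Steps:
T(P) = -4*P
n(w) = 4*w**2 (n(w) = (w + w)**2 = (2*w)**2 = 4*w**2)
c = 2304 (c = 4*(-4*(-2)*3)**2 = 4*(8*3)**2 = 4*24**2 = 4*576 = 2304)
c + x(77) = 2304 + 77 = 2381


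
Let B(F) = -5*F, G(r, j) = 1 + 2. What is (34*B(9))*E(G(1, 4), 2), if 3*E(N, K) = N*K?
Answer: -3060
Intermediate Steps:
G(r, j) = 3
E(N, K) = K*N/3 (E(N, K) = (N*K)/3 = (K*N)/3 = K*N/3)
(34*B(9))*E(G(1, 4), 2) = (34*(-5*9))*((⅓)*2*3) = (34*(-45))*2 = -1530*2 = -3060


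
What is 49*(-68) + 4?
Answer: -3328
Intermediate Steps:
49*(-68) + 4 = -3332 + 4 = -3328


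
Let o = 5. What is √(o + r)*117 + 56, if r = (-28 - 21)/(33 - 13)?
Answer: 56 + 117*√255/10 ≈ 242.83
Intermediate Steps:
r = -49/20 ≈ -2.4500
√(o + r)*117 + 56 = √(5 - 49/20)*117 + 56 = √(51/20)*117 + 56 = (√255/10)*117 + 56 = 117*√255/10 + 56 = 56 + 117*√255/10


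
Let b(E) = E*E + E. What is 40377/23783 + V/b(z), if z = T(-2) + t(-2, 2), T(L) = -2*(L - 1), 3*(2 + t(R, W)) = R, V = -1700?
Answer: -35863089/309179 ≈ -115.99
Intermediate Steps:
t(R, W) = -2 + R/3
T(L) = 2 - 2*L (T(L) = -2*(-1 + L) = 2 - 2*L)
z = 10/3 (z = (2 - 2*(-2)) + (-2 + (⅓)*(-2)) = (2 + 4) + (-2 - ⅔) = 6 - 8/3 = 10/3 ≈ 3.3333)
b(E) = E + E² (b(E) = E² + E = E + E²)
40377/23783 + V/b(z) = 40377/23783 - 1700*3/(10*(1 + 10/3)) = 40377*(1/23783) - 1700/((10/3)*(13/3)) = 40377/23783 - 1700/130/9 = 40377/23783 - 1700*9/130 = 40377/23783 - 1530/13 = -35863089/309179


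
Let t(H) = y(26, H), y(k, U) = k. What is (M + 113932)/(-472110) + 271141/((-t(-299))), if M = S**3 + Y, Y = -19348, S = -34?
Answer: -984690883/94422 ≈ -10429.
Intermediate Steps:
t(H) = 26
M = -58652 (M = (-34)**3 - 19348 = -39304 - 19348 = -58652)
(M + 113932)/(-472110) + 271141/((-t(-299))) = (-58652 + 113932)/(-472110) + 271141/((-1*26)) = 55280*(-1/472110) + 271141/(-26) = -5528/47211 + 271141*(-1/26) = -5528/47211 - 20857/2 = -984690883/94422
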